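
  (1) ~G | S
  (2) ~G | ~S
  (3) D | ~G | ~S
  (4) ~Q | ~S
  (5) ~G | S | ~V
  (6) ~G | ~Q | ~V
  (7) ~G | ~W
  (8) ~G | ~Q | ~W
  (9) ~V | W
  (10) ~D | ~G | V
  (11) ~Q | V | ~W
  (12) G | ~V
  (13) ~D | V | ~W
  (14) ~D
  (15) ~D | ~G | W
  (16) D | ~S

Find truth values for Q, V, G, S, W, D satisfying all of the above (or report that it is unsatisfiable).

Q = False, V = False, G = False, S = False, W = False, D = False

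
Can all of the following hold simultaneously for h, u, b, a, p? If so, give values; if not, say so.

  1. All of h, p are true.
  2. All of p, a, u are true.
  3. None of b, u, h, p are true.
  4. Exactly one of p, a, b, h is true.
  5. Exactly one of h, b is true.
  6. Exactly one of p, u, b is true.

Case h = True:
  Constraint (3) is violated (h=T) — contradiction.
Case h = False:
  Constraint (1) is violated (h=F) — contradiction.
Both cases fail — unsatisfiable.

The formula is unsatisfiable.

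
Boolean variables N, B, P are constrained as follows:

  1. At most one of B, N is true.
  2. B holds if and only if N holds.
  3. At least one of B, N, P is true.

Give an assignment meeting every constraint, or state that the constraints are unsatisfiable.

N = False; B = False; P = True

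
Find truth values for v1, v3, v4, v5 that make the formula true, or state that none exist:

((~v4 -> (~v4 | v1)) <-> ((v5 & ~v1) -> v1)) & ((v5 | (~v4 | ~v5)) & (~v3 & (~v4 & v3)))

Case v3 = True: the conjunct ~v3 is False.
Case v3 = False: the conjunct v3 is False.
Both cases fail — unsatisfiable.

Unsatisfiable — no assignment works.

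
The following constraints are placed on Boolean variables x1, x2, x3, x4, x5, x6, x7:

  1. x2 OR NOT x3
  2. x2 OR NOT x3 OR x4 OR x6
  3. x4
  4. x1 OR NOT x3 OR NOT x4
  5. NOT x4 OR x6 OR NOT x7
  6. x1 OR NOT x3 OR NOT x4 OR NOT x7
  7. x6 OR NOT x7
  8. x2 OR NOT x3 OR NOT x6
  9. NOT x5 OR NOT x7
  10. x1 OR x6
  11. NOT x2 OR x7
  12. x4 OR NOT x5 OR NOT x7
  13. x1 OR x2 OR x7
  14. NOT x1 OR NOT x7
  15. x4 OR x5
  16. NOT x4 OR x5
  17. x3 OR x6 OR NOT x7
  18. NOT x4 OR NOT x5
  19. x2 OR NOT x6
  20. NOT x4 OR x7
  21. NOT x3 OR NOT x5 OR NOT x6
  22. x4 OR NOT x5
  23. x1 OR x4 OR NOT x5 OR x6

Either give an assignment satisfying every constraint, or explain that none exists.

Case x4 = True:
  (NOT x4 OR x5) forces x5 = True.
  Clause (NOT x4 OR NOT x5) is falsified — contradiction.
Case x4 = False:
  Clause (x4) is falsified — contradiction.
Both cases fail, so the formula is unsatisfiable.

The formula is unsatisfiable.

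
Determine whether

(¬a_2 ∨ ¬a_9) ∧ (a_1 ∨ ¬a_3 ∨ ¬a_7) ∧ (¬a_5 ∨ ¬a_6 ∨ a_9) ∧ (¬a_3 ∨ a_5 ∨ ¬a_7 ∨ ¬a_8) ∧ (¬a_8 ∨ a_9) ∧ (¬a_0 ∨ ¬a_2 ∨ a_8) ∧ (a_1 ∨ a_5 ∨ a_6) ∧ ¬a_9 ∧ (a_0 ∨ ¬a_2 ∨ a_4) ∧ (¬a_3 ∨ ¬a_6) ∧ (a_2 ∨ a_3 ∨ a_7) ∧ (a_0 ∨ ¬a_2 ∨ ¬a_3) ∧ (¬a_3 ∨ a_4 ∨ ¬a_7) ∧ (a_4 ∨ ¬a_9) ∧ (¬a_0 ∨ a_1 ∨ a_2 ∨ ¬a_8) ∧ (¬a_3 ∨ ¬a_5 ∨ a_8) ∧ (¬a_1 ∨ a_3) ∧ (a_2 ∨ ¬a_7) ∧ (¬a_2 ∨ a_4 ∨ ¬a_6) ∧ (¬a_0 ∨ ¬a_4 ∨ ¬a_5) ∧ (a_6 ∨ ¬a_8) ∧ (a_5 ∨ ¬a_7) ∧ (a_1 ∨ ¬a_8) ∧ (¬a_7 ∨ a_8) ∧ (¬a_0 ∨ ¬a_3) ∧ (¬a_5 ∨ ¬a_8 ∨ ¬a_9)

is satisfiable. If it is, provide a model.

a_0 = False, a_1 = True, a_2 = False, a_3 = True, a_4 = False, a_5 = False, a_6 = False, a_7 = False, a_8 = False, a_9 = False

Unit clause (¬a_9) forces a_9 = False.
In (¬a_8 ∨ a_9) only ¬a_8 is left, so a_8 = False.
In (¬a_7 ∨ a_8) only ¬a_7 is left, so a_7 = False.
Try a_0 = True:
  (¬a_0 ∨ ¬a_2 ∨ a_8) forces a_2 = False.
  (a_2 ∨ a_3 ∨ a_7) forces a_3 = True.
  clause (¬a_0 ∨ ¬a_3) is falsified — backtrack.
So a_0 = False.
Set a_1 = True.
  then (¬a_1 ∨ a_3) forces a_3 = True.
  then (¬a_3 ∨ ¬a_6) forces a_6 = False.
  then (a_0 ∨ ¬a_2 ∨ ¬a_3) forces a_2 = False.
  then (¬a_3 ∨ ¬a_5 ∨ a_8) forces a_5 = False.
Set a_4 = False.
All clauses satisfied.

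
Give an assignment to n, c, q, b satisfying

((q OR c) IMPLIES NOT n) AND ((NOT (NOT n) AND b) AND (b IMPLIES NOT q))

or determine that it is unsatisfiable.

n = True, c = False, q = False, b = True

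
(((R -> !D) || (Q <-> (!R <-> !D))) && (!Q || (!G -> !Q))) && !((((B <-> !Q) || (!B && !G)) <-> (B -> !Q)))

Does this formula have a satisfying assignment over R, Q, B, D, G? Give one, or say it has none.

R=F; Q=F; B=F; D=F; G=T

  ((R -> !D) || (Q <-> (!R <-> !D))) && (!Q || (!G -> !Q)) = True
    (R -> !D) || (Q <-> (!R <-> !D)) = True
      R -> !D = True
        !D = True
      Q <-> (!R <-> !D) = False
        !R <-> !D = True
          !R = True
          !D = True
    !Q || (!G -> !Q) = True
      !Q = True
      !G -> !Q = True
        !G = False
        !Q = True
  !((((B <-> !Q) || (!B && !G)) <-> (B -> !Q))) = True
    ((B <-> !Q) || (!B && !G)) <-> (B -> !Q) = False
      (B <-> !Q) || (!B && !G) = False
        B <-> !Q = False
          !Q = True
        !B && !G = False
          !B = True
          !G = False
      B -> !Q = True
        !Q = True
Both conjuncts True, so the formula holds.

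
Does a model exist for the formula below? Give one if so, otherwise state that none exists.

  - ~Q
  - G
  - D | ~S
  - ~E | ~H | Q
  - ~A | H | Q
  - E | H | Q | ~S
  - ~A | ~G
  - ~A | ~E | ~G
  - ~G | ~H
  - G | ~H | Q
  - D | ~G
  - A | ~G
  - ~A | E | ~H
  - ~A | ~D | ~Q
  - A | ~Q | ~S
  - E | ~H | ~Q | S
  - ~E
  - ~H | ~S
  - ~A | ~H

No satisfying assignment exists.

Case G = True:
  (~Q) forces Q = False.
  (~A | ~G) forces A = False.
  Clause (A | ~G) is falsified — contradiction.
Case G = False:
  Clause (G) is falsified — contradiction.
Both cases fail, so the formula is unsatisfiable.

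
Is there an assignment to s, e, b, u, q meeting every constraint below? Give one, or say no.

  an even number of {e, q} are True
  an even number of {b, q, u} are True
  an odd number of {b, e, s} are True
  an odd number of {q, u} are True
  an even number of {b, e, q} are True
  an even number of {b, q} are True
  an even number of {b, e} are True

No satisfying assignment exists.

Adding constraints 1, 2, 4, 5 mod 2: every variable appears an even number of times on the left, so the left side is 0.
But the right sides sum to 1 (mod 2). 0 ≠ 1 — the system is inconsistent.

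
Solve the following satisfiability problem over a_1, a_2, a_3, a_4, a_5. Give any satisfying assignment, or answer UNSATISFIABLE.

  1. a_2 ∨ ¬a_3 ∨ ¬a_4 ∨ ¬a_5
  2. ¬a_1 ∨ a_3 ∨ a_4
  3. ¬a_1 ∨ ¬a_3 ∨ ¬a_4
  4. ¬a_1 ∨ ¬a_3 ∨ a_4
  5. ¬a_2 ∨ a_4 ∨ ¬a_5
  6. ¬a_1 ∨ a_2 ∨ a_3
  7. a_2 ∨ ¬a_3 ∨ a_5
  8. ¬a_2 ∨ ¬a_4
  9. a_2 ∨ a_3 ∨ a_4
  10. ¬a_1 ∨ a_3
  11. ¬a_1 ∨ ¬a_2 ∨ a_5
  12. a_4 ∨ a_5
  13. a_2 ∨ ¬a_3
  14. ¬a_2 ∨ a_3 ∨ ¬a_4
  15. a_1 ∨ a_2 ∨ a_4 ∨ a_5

a_1 = False; a_2 = False; a_3 = False; a_4 = True; a_5 = False

Set a_1 = False.
Try a_2 = True:
  (¬a_2 ∨ ¬a_4) forces a_4 = False.
  (¬a_2 ∨ a_4 ∨ ¬a_5) forces a_5 = False.
  clause (a_4 ∨ a_5) is falsified — backtrack.
So a_2 = False.
  then (a_2 ∨ ¬a_3) forces a_3 = False.
  then (a_2 ∨ a_3 ∨ a_4) forces a_4 = True.
Set a_5 = False.
All clauses satisfied.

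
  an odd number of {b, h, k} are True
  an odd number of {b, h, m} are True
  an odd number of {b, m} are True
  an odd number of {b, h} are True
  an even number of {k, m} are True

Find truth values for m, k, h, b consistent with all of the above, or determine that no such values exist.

m = False, k = False, h = False, b = True

{b, h, k}: 1 true → odd ✓
{b, h, m}: 1 true → odd ✓
{b, m}: 1 true → odd ✓
{b, h}: 1 true → odd ✓
{k, m}: 0 true → even ✓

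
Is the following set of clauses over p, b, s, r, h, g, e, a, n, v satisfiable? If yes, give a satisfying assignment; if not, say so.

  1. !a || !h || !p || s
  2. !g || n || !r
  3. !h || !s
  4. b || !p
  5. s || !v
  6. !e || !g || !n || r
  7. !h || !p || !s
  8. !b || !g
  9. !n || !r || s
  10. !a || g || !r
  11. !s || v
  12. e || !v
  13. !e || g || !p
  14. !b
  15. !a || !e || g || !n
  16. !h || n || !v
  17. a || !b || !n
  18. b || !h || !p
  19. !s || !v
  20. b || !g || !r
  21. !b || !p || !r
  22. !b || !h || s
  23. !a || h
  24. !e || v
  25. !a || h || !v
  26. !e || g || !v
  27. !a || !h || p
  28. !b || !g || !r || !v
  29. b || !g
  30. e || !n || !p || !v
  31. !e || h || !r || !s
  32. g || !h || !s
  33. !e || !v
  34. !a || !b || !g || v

p: False, b: False, s: False, r: True, h: False, g: False, e: False, a: False, n: False, v: False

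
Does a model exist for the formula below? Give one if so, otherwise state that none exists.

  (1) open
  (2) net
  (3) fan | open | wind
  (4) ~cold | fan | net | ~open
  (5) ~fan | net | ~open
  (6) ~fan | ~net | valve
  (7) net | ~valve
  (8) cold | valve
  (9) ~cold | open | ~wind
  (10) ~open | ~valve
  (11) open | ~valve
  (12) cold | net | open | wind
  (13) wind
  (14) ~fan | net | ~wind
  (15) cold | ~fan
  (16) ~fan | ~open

Unit clause (open) forces open = True.
Unit clause (net) forces net = True.
In (~open | ~valve) only ~valve is left, so valve = False.
Unit clause (wind) forces wind = True.
In (~fan | ~open) only ~fan is left, so fan = False.
In (cold | valve) only cold is left, so cold = True.
All clauses satisfied.

wind = True, fan = False, open = True, net = True, valve = False, cold = True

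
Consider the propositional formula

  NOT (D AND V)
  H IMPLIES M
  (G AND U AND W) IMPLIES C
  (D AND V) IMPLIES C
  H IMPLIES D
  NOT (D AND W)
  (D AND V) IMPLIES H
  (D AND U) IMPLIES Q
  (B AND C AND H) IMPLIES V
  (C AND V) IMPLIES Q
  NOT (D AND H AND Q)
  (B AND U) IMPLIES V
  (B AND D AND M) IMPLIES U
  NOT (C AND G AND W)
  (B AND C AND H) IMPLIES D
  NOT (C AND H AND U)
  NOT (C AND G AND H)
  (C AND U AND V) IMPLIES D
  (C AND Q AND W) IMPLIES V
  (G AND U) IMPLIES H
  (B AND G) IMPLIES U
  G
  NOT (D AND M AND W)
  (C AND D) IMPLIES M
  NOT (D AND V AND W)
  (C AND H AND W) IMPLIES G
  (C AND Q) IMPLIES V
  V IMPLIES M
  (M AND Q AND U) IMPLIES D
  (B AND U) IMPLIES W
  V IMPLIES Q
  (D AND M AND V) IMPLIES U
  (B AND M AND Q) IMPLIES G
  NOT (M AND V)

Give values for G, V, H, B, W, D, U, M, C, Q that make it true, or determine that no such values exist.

Unit clause (G) forces G = True.
Try V = True:
  (NOT D OR NOT V) forces D = False.
  (D OR NOT H) forces H = False.
  (NOT G OR H OR NOT U) forces U = False.
  (M OR NOT V) forces M = True.
  clause (NOT M OR NOT V) is falsified — backtrack.
So V = False.
Set H = False.
  then (NOT G OR H OR NOT U) forces U = False.
  then (NOT B OR NOT G OR U) forces B = False.
Set W = False.
Set D = True.
Set M = False.
  then (NOT C OR NOT D OR M) forces C = False.
Set Q = True.
All clauses satisfied.

G: True, V: False, H: False, B: False, W: False, D: True, U: False, M: False, C: False, Q: True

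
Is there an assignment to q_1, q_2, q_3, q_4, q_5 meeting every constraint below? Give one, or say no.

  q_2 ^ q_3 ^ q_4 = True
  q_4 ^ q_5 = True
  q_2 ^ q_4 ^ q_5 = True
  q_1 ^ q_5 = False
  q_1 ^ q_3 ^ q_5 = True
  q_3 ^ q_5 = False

q_1 = True, q_2 = False, q_3 = True, q_4 = False, q_5 = True

q_2 ^ q_3 ^ q_4 = F ^ T ^ F = True ✓
q_4 ^ q_5 = F ^ T = True ✓
q_2 ^ q_4 ^ q_5 = F ^ F ^ T = True ✓
q_1 ^ q_5 = T ^ T = False ✓
q_1 ^ q_3 ^ q_5 = T ^ T ^ T = True ✓
q_3 ^ q_5 = T ^ T = False ✓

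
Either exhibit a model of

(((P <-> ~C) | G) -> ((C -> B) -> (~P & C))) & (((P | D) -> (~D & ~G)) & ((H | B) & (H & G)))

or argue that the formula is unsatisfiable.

P: False, C: True, G: True, D: False, H: True, B: False

  ((P <-> ~C) | G) -> ((C -> B) -> (~P & C)) = True
    (P <-> ~C) | G = True
      P <-> ~C = True
        ~C = False
    (C -> B) -> (~P & C) = True
      C -> B = False
      ~P & C = True
        ~P = True
  ((P | D) -> (~D & ~G)) & ((H | B) & (H & G)) = True
    (P | D) -> (~D & ~G) = True
      P | D = False
      ~D & ~G = False
        ~D = True
        ~G = False
    (H | B) & (H & G) = True
      H | B = True
      H & G = True
Both conjuncts True, so the formula holds.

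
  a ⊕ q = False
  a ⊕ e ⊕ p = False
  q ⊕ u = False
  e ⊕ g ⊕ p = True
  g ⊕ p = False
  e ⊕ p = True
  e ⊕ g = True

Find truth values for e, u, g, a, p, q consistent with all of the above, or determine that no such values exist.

e: True; u: True; g: False; a: True; p: False; q: True

a ⊕ q = T ⊕ T = False ✓
a ⊕ e ⊕ p = T ⊕ T ⊕ F = False ✓
q ⊕ u = T ⊕ T = False ✓
e ⊕ g ⊕ p = T ⊕ F ⊕ F = True ✓
g ⊕ p = F ⊕ F = False ✓
e ⊕ p = T ⊕ F = True ✓
e ⊕ g = T ⊕ F = True ✓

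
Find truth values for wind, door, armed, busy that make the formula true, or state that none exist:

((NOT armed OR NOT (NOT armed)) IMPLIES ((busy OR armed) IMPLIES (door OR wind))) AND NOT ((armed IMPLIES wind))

wind = False, door = True, armed = True, busy = False

  (NOT armed OR NOT (NOT armed)) IMPLIES ((busy OR armed) IMPLIES (door OR wind)) = True
    NOT armed OR NOT (NOT armed) = True
      NOT armed = False
      NOT (NOT armed) = True
        NOT armed = False
    (busy OR armed) IMPLIES (door OR wind) = True
      busy OR armed = True
      door OR wind = True
  NOT ((armed IMPLIES wind)) = True
    armed IMPLIES wind = False
Both conjuncts True, so the formula holds.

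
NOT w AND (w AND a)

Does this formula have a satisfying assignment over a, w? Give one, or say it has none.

The formula is unsatisfiable.

Case w = True: the conjunct NOT w is False.
Case w = False: the conjunct w is False.
Both cases fail — unsatisfiable.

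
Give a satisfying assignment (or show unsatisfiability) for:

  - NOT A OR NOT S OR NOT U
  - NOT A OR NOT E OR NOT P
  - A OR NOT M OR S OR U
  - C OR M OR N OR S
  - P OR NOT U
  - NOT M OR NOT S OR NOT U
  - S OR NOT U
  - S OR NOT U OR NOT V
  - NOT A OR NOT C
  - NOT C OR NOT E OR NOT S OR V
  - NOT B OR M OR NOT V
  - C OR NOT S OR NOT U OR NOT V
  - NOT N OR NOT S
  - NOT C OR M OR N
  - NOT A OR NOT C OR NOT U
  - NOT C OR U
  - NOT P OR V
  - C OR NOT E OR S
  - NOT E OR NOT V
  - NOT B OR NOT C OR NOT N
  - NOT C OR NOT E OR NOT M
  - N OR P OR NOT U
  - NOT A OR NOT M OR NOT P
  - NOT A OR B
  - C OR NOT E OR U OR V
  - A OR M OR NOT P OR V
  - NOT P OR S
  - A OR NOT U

N = False; M = True; U = False; V = True; C = False; S = True; P = True; E = False; B = True; A = False

Set N = False.
Set M = True.
Try U = True:
  (P OR NOT U) forces P = True.
  (NOT M OR NOT S OR NOT U) forces S = False.
  clause (S OR NOT U) is falsified — backtrack.
So U = False.
  then (NOT C OR U) forces C = False.
Set V = True.
  then (NOT E OR NOT V) forces E = False.
Set S = True.
Set P = True.
  then (NOT A OR NOT M OR NOT P) forces A = False.
Set B = True.
All clauses satisfied.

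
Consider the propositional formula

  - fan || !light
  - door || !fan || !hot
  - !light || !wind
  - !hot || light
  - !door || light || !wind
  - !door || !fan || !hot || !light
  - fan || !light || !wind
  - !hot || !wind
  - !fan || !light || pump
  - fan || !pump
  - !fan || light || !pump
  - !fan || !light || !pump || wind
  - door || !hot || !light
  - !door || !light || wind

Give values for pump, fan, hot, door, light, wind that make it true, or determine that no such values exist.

pump=F; fan=F; hot=F; door=T; light=F; wind=F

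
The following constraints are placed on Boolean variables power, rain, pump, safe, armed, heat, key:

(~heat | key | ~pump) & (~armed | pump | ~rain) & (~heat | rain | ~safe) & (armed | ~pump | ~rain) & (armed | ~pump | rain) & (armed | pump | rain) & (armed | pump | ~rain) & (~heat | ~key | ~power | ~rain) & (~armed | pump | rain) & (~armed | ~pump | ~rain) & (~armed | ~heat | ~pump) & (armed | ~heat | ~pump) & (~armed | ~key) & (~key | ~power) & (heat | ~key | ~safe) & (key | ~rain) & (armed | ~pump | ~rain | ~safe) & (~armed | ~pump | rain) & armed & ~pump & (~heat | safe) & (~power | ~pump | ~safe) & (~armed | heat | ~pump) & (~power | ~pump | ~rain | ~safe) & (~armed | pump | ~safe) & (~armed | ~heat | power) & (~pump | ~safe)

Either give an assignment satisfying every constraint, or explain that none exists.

Case pump = True:
  Clause (~pump) is falsified — contradiction.
Case pump = False:
  (armed) forces armed = True.
  (~armed | pump | ~rain) forces rain = False.
  Clause (~armed | pump | rain) is falsified — contradiction.
Both cases fail, so the formula is unsatisfiable.

Unsatisfiable — no assignment works.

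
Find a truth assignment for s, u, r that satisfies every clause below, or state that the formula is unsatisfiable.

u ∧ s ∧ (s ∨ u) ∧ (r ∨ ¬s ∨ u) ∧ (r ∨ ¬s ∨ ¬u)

Unit clause (u) forces u = True.
Unit clause (s) forces s = True.
In (r ∨ ¬s ∨ ¬u) only r is left, so r = True.
Check each clause:
  (u): u holds.
  (s): s holds.
  (s ∨ u): s holds.
  (r ∨ ¬s ∨ u): r holds.
  (r ∨ ¬s ∨ ¬u): r holds.
All clauses satisfied.

s = True, u = True, r = True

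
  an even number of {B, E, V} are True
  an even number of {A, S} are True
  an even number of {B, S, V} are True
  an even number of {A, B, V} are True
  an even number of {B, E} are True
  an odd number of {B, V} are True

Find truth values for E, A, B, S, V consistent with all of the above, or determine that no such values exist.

E = True, A = True, B = True, S = True, V = False

{B, E, V}: 2 true → even ✓
{A, S}: 2 true → even ✓
{B, S, V}: 2 true → even ✓
{A, B, V}: 2 true → even ✓
{B, E}: 2 true → even ✓
{B, V}: 1 true → odd ✓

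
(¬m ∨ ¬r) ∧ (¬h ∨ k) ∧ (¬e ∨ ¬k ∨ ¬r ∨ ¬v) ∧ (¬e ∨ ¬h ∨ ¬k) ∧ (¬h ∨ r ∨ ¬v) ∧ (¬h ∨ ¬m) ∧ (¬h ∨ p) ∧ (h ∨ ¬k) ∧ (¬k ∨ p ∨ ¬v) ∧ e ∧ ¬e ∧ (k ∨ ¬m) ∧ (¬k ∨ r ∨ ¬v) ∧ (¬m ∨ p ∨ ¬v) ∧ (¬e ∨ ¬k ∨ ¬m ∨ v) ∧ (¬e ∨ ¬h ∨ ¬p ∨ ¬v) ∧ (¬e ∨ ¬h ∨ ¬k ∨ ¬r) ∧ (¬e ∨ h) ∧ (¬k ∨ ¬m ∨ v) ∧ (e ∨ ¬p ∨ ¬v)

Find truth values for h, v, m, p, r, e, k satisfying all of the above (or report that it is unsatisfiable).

The formula is unsatisfiable.

Case e = True:
  Clause (¬e) is falsified — contradiction.
Case e = False:
  Clause (e) is falsified — contradiction.
Both cases fail, so the formula is unsatisfiable.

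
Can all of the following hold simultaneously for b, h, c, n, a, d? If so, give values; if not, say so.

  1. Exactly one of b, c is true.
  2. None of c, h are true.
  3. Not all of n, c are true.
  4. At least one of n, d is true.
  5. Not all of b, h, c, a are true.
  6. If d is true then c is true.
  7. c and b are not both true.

b=T; h=F; c=F; n=T; a=F; d=F

  (1) {b, c}: 1 true — exactly one ✓
  (2) {c, h}: 0 true — none ✓
  (3) {n, c}: 1/2 true — not all ✓
  (4) {n, d}: 1 true — at least one ✓
  (5) {b, h, c, a}: 1/4 true — not all ✓
  (6) d=F ⇒ c: vacuous ✓
  (7) c=F, b=T — not both ✓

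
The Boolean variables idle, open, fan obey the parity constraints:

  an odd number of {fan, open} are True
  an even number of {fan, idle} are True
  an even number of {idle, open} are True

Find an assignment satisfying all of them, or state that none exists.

Adding constraints 1, 2, 3 mod 2: every variable appears an even number of times on the left, so the left side is 0.
But the right sides sum to 1 (mod 2). 0 ≠ 1 — the system is inconsistent.

The formula is unsatisfiable.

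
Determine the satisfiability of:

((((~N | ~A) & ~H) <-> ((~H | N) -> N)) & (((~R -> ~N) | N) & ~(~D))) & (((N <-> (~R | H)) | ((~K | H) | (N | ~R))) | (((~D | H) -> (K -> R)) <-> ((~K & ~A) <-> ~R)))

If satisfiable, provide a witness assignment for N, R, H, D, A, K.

N = True, R = True, H = False, D = True, A = False, K = True

  (((~N | ~A) & ~H) <-> ((~H | N) -> N)) & (((~R -> ~N) | N) & ~(~D)) = True
    ((~N | ~A) & ~H) <-> ((~H | N) -> N) = True
      (~N | ~A) & ~H = True
        ~N | ~A = True
          ~N = False
          ~A = True
        ~H = True
      (~H | N) -> N = True
        ~H | N = True
          ~H = True
    ((~R -> ~N) | N) & ~(~D) = True
      (~R -> ~N) | N = True
        ~R -> ~N = True
          ~R = False
          ~N = False
      ~(~D) = True
        ~D = False
  ((N <-> (~R | H)) | ((~K | H) | (N | ~R))) | (((~D | H) -> (K -> R)) <-> ((~K & ~A) <-> ~R)) = True
    (N <-> (~R | H)) | ((~K | H) | (N | ~R)) = True
      N <-> (~R | H) = False
        ~R | H = False
          ~R = False
      (~K | H) | (N | ~R) = True
        ~K | H = False
          ~K = False
        N | ~R = True
          ~R = False
    ((~D | H) -> (K -> R)) <-> ((~K & ~A) <-> ~R) = True
      (~D | H) -> (K -> R) = True
        ~D | H = False
          ~D = False
        K -> R = True
      (~K & ~A) <-> ~R = True
        ~K & ~A = False
          ~K = False
          ~A = True
        ~R = False
Both conjuncts True, so the formula holds.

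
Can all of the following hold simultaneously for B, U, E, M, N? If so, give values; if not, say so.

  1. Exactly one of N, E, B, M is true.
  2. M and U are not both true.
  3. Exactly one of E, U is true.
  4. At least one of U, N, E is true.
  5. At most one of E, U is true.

B = False, U = True, E = False, M = False, N = True

  (1) {N, E, B, M}: 1 true — exactly one ✓
  (2) M=F, U=T — not both ✓
  (3) {E, U}: 1 true — exactly one ✓
  (4) {U, N, E}: 2 true — at least one ✓
  (5) {E, U}: 1 true — at most one ✓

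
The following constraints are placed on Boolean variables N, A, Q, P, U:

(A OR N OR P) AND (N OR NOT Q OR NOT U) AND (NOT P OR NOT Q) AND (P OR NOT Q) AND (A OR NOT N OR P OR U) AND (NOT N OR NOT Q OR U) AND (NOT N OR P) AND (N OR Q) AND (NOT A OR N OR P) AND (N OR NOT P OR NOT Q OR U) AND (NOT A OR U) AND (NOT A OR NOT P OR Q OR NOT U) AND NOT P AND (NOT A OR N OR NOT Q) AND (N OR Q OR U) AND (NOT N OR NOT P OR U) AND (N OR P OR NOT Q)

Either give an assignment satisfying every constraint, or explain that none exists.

UNSATISFIABLE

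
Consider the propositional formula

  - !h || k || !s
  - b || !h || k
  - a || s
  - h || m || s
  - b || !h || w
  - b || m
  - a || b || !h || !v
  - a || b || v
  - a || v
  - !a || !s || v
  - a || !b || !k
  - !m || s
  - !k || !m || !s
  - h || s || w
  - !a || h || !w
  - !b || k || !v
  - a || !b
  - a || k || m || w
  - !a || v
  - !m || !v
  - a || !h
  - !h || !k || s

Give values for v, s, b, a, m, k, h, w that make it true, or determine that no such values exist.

Try v = False:
  (a || v) forces a = True.
  clause (!a || v) is falsified — backtrack.
So v = True.
  then (!m || !v) forces m = False.
  then (b || m) forces b = True.
  then (!b || k || !v) forces k = True.
  then (a || !b) forces a = True.
Set s = True.
Set h = False.
  then (!a || h || !w) forces w = False.
All clauses satisfied.

v=T, s=T, b=T, a=T, m=F, k=T, h=F, w=F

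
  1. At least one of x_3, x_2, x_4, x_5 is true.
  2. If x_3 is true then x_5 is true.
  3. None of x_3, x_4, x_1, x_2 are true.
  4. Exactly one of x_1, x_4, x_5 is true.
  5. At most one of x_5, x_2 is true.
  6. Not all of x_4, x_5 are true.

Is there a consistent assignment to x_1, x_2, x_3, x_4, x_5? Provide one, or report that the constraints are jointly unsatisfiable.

x_1=F, x_2=F, x_3=F, x_4=F, x_5=T

  (1) {x_3, x_2, x_4, x_5}: 1 true — at least one ✓
  (2) x_3=F ⇒ x_5: vacuous ✓
  (3) {x_3, x_4, x_1, x_2}: 0 true — none ✓
  (4) {x_1, x_4, x_5}: 1 true — exactly one ✓
  (5) {x_5, x_2}: 1 true — at most one ✓
  (6) {x_4, x_5}: 1/2 true — not all ✓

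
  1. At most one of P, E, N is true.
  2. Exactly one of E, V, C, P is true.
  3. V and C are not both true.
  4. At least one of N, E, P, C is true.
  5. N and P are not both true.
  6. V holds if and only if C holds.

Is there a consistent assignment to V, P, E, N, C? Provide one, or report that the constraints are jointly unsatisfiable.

V = False; P = False; E = True; N = False; C = False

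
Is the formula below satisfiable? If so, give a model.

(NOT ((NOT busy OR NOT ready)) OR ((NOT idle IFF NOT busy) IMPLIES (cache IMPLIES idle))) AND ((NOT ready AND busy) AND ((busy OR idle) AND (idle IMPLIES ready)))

ready: False, busy: True, cache: True, idle: False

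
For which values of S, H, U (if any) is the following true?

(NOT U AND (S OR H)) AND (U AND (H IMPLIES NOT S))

Case U = True: the conjunct NOT U is False.
Case U = False: the conjunct U is False.
Both cases fail — unsatisfiable.

The formula is unsatisfiable.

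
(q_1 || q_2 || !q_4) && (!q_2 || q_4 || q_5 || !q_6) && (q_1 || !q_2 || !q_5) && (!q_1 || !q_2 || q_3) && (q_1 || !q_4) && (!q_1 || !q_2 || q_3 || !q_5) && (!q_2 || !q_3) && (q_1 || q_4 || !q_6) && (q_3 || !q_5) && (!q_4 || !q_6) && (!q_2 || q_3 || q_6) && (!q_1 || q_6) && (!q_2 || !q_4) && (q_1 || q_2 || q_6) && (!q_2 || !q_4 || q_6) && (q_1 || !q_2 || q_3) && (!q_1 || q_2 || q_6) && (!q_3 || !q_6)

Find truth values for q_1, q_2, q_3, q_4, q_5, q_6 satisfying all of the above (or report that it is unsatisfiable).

q_1 = True, q_2 = False, q_3 = False, q_4 = False, q_5 = False, q_6 = True

Set q_1 = True.
  then (!q_1 || q_6) forces q_6 = True.
  then (!q_3 || !q_6) forces q_3 = False.
  then (!q_1 || !q_2 || q_3) forces q_2 = False.
  then (q_3 || !q_5) forces q_5 = False.
  then (!q_4 || !q_6) forces q_4 = False.
All clauses satisfied.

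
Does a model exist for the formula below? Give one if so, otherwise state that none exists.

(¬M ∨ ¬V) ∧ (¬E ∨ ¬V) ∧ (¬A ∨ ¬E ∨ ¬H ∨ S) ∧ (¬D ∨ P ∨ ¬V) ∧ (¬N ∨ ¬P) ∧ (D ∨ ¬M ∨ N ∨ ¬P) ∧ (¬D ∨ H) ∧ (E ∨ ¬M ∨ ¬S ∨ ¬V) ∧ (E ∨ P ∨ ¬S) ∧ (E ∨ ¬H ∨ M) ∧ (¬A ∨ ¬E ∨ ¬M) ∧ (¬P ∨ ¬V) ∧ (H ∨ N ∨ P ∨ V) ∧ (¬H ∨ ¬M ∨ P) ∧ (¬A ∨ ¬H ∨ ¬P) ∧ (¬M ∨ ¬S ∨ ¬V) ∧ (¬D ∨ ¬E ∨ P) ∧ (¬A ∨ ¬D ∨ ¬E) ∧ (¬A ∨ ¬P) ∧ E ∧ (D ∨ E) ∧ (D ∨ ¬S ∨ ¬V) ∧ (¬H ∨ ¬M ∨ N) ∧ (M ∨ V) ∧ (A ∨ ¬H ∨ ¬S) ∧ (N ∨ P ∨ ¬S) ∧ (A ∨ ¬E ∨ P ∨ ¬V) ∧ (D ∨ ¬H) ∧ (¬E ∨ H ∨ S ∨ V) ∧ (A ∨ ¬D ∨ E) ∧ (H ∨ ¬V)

S: True, V: False, E: True, M: True, A: False, P: False, H: False, N: True, D: False

Unit clause (E) forces E = True.
In (¬E ∨ ¬V) only ¬V is left, so V = False.
In (M ∨ V) only M is left, so M = True.
In (¬A ∨ ¬E ∨ ¬M) only ¬A is left, so A = False.
Try S = False:
  (¬E ∨ H ∨ S ∨ V) forces H = True.
  (¬H ∨ ¬M ∨ P) forces P = True.
  (¬N ∨ ¬P) forces N = False.
  clause (¬H ∨ ¬M ∨ N) is falsified — backtrack.
So S = True.
  then (A ∨ ¬H ∨ ¬S) forces H = False.
  then (¬D ∨ H) forces D = False.
Set P = False.
  then (H ∨ N ∨ P ∨ V) forces N = True.
All clauses satisfied.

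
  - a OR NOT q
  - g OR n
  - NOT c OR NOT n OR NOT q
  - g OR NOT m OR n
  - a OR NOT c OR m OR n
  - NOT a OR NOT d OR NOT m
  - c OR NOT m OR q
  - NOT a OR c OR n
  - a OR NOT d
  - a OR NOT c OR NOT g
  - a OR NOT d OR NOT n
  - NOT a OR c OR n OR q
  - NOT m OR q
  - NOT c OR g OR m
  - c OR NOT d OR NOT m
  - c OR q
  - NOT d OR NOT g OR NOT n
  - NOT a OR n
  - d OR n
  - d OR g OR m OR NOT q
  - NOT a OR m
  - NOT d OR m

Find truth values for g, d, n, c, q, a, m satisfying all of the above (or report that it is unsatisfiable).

g = True; d = False; n = True; c = False; q = True; a = True; m = True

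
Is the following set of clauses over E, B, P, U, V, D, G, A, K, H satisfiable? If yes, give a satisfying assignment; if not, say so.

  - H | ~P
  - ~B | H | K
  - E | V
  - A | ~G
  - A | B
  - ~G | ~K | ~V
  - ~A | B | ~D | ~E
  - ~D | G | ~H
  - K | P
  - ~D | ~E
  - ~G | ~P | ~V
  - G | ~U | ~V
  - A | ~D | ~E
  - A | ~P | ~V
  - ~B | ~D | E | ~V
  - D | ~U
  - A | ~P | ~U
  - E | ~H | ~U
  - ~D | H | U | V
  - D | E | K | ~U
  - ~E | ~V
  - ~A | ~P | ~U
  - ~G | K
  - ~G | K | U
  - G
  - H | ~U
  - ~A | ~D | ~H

Unit clause (G) forces G = True.
In (A | ~G) only A is left, so A = True.
In (~G | K) only K is left, so K = True.
In (~G | ~K | ~V) only ~V is left, so V = False.
In (E | V) only E is left, so E = True.
In (~D | ~E) only ~D is left, so D = False.
In (D | ~U) only ~U is left, so U = False.
Set B = True.
Set P = False.
Set H = True.
All clauses satisfied.

E=T; B=T; P=F; U=F; V=F; D=F; G=T; A=T; K=T; H=T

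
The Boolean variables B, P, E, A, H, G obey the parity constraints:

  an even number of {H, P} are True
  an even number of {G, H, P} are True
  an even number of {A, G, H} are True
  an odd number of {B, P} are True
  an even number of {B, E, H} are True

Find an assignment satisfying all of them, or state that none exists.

B: True; P: False; E: True; A: False; H: False; G: False

{H, P}: 0 true → even ✓
{G, H, P}: 0 true → even ✓
{A, G, H}: 0 true → even ✓
{B, P}: 1 true → odd ✓
{B, E, H}: 2 true → even ✓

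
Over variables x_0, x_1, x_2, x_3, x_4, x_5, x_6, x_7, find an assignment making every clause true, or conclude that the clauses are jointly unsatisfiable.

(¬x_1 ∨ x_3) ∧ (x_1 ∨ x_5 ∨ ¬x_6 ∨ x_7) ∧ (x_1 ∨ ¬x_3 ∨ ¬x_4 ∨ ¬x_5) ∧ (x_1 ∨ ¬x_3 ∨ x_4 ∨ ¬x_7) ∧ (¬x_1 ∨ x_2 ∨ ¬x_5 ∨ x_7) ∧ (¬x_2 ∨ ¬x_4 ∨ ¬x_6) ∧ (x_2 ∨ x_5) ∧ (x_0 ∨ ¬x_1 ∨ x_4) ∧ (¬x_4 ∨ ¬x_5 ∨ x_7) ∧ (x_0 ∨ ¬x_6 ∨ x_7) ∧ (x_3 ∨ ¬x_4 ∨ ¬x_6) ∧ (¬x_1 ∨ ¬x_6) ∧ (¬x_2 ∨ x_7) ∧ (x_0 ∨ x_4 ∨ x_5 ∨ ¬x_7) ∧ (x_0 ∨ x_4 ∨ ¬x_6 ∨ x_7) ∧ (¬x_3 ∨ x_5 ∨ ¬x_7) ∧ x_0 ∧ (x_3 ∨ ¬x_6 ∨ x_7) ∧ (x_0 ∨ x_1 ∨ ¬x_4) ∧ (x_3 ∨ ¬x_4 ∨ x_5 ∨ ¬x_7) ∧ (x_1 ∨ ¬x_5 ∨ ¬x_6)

Unit clause (x_0) forces x_0 = True.
Set x_1 = False.
Set x_2 = True.
  then (¬x_2 ∨ x_7) forces x_7 = True.
Try x_3 = True:
  (x_1 ∨ ¬x_3 ∨ x_4 ∨ ¬x_7) forces x_4 = True.
  (x_1 ∨ ¬x_3 ∨ ¬x_4 ∨ ¬x_5) forces x_5 = False.
  clause (¬x_3 ∨ x_5 ∨ ¬x_7) is falsified — backtrack.
So x_3 = False.
Set x_4 = False.
Set x_5 = False.
Set x_6 = False.
All clauses satisfied.

x_0=T, x_1=F, x_2=T, x_3=F, x_4=F, x_5=F, x_6=F, x_7=T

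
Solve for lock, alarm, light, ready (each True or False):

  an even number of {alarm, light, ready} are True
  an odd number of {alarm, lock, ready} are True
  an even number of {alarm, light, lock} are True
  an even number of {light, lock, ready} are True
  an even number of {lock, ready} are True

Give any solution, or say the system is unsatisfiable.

lock = True, alarm = True, light = False, ready = True

{alarm, light, ready}: 2 true → even ✓
{alarm, lock, ready}: 3 true → odd ✓
{alarm, light, lock}: 2 true → even ✓
{light, lock, ready}: 2 true → even ✓
{lock, ready}: 2 true → even ✓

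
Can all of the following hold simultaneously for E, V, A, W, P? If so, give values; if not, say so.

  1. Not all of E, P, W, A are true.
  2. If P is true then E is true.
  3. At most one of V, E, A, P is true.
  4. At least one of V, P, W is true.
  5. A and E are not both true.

E=F, V=F, A=F, W=T, P=F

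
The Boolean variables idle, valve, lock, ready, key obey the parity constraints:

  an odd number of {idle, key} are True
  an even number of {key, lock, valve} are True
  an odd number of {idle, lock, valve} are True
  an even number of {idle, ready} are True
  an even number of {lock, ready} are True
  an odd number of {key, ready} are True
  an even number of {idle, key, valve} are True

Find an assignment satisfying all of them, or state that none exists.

idle: True, valve: True, lock: True, ready: True, key: False

{idle, key}: 1 true → odd ✓
{key, lock, valve}: 2 true → even ✓
{idle, lock, valve}: 3 true → odd ✓
{idle, ready}: 2 true → even ✓
{lock, ready}: 2 true → even ✓
{key, ready}: 1 true → odd ✓
{idle, key, valve}: 2 true → even ✓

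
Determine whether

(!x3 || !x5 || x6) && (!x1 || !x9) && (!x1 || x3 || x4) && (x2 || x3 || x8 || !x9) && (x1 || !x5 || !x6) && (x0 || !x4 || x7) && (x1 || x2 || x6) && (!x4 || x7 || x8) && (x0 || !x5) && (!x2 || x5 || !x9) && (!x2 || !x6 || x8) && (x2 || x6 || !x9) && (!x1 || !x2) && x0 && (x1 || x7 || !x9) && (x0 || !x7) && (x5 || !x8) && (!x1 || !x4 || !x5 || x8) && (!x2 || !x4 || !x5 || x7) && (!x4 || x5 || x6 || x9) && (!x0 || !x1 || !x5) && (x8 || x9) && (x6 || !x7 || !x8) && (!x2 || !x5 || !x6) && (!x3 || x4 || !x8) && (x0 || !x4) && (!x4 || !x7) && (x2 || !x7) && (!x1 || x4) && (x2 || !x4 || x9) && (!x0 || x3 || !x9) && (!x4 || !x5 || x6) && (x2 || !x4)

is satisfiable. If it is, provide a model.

Unit clause (x0) forces x0 = True.
Try x1 = True:
  (!x1 || !x9) forces x9 = False.
  (!x1 || !x2) forces x2 = False.
  (!x0 || !x1 || !x5) forces x5 = False.
  (x5 || !x8) forces x8 = False.
  clause (x8 || x9) is falsified — backtrack.
So x1 = False.
Set x2 = True.
Set x3 = False.
  then (!x0 || x3 || !x9) forces x9 = False.
  then (x8 || x9) forces x8 = True.
  then (x5 || !x8) forces x5 = True.
  then (!x2 || !x5 || !x6) forces x6 = False.
  then (!x4 || !x5 || x6) forces x4 = False.
  then (x6 || !x7 || !x8) forces x7 = False.
All clauses satisfied.

x0 = True; x1 = False; x2 = True; x3 = False; x4 = False; x5 = True; x6 = False; x7 = False; x8 = True; x9 = False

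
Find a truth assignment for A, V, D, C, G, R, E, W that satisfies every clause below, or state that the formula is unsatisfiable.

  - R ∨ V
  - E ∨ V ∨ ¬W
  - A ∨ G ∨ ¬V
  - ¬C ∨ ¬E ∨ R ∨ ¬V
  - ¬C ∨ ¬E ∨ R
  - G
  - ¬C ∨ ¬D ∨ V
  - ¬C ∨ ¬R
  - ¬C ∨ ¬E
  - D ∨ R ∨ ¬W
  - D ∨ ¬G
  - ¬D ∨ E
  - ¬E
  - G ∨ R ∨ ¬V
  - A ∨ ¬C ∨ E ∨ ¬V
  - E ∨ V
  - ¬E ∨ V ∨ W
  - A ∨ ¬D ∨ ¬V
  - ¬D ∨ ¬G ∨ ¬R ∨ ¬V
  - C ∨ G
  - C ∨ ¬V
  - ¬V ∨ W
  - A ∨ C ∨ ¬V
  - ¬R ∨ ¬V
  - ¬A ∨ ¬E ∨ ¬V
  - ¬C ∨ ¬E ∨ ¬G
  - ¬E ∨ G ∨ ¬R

Case G = True:
  (D ∨ ¬G) forces D = True.
  (¬D ∨ E) forces E = True.
  Clause (¬E) is falsified — contradiction.
Case G = False:
  Clause (G) is falsified — contradiction.
Both cases fail, so the formula is unsatisfiable.

No satisfying assignment exists.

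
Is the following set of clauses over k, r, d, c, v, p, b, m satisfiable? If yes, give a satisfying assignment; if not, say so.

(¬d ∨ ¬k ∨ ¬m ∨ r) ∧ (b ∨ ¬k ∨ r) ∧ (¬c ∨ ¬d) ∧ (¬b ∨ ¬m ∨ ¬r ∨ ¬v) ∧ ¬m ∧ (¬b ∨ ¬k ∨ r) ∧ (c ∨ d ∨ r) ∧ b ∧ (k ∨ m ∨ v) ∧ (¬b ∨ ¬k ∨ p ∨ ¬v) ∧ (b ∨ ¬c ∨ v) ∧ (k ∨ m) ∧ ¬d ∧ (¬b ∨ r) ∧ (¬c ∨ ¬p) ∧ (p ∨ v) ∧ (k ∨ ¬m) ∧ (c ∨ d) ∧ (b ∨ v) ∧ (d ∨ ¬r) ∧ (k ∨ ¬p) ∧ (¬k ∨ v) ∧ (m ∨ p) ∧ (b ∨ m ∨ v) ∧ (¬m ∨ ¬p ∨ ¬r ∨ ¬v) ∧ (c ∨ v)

Unsatisfiable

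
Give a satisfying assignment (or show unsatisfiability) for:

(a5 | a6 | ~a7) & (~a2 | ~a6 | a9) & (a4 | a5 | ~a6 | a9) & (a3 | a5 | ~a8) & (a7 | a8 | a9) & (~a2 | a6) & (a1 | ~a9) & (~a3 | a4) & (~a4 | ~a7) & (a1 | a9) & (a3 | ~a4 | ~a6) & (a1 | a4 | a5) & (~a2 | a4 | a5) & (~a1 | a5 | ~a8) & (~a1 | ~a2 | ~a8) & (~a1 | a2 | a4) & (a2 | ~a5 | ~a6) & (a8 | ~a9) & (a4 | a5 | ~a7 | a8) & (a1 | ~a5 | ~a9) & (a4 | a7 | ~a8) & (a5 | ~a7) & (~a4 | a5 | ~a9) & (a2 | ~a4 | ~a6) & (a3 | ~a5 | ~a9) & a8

a1 = True; a2 = False; a3 = True; a4 = True; a5 = True; a6 = False; a7 = False; a8 = True; a9 = True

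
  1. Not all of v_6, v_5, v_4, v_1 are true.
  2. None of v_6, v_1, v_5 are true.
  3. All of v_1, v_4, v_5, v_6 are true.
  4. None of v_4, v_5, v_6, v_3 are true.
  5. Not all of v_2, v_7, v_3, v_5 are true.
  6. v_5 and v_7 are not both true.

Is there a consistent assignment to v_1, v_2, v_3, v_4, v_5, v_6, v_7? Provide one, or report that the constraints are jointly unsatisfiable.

Case v_1 = True:
  Constraint (2) is violated (v_1=T) — contradiction.
Case v_1 = False:
  Constraint (3) is violated (v_1=F) — contradiction.
Both cases fail — unsatisfiable.

Unsatisfiable — no assignment works.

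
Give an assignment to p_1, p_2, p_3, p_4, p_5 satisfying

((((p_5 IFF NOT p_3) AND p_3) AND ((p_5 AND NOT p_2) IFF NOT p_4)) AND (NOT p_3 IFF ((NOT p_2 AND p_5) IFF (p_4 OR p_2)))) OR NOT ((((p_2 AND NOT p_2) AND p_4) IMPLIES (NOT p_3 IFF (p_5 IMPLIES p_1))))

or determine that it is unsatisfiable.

p_1=F; p_2=T; p_3=T; p_4=T; p_5=F

  ((((p_5 IFF NOT p_3) AND p_3) AND ((p_5 AND NOT p_2) IFF NOT p_4)) AND (NOT p_3 IFF ((NOT p_2 AND p_5) IFF (p_4 OR p_2)))) OR NOT ((((p_2 AND NOT p_2) AND p_4) IMPLIES (NOT p_3 IFF (p_5 IMPLIES p_1)))) = True
    (((p_5 IFF NOT p_3) AND p_3) AND ((p_5 AND NOT p_2) IFF NOT p_4)) AND (NOT p_3 IFF ((NOT p_2 AND p_5) IFF (p_4 OR p_2))) = True
      ((p_5 IFF NOT p_3) AND p_3) AND ((p_5 AND NOT p_2) IFF NOT p_4) = True
        (p_5 IFF NOT p_3) AND p_3 = True
          p_5 IFF NOT p_3 = True
            NOT p_3 = False
        (p_5 AND NOT p_2) IFF NOT p_4 = True
          p_5 AND NOT p_2 = False
            NOT p_2 = False
          NOT p_4 = False
      NOT p_3 IFF ((NOT p_2 AND p_5) IFF (p_4 OR p_2)) = True
        NOT p_3 = False
        (NOT p_2 AND p_5) IFF (p_4 OR p_2) = False
          NOT p_2 AND p_5 = False
            NOT p_2 = False
          p_4 OR p_2 = True
    NOT ((((p_2 AND NOT p_2) AND p_4) IMPLIES (NOT p_3 IFF (p_5 IMPLIES p_1)))) = False
      ((p_2 AND NOT p_2) AND p_4) IMPLIES (NOT p_3 IFF (p_5 IMPLIES p_1)) = True
        (p_2 AND NOT p_2) AND p_4 = False
          p_2 AND NOT p_2 = False
            NOT p_2 = False
        NOT p_3 IFF (p_5 IMPLIES p_1) = False
          NOT p_3 = False
          p_5 IMPLIES p_1 = True
The formula evaluates to True.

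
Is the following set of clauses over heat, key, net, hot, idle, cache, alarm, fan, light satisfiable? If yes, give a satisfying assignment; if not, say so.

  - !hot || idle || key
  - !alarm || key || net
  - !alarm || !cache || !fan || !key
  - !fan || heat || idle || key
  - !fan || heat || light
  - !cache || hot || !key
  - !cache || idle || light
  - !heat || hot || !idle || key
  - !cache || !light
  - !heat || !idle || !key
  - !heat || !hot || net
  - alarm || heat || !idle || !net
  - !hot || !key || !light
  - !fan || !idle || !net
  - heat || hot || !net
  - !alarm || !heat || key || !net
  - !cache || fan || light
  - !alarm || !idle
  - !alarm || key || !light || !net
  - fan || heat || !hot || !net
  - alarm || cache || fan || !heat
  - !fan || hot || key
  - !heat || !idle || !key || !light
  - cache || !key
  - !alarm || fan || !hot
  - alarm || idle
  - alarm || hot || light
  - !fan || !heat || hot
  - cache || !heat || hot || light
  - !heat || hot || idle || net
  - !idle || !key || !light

Set heat = False.
Try key = True:
  (cache || !key) forces cache = True.
  (!cache || hot || !key) forces hot = True.
  (!cache || !light) forces light = False.
  (!fan || heat || light) forces fan = False.
  clause (!cache || fan || light) is falsified — backtrack.
So key = False.
Set net = False.
  then (!alarm || key || net) forces alarm = False.
  then (alarm || idle) forces idle = True.
Set hot = False.
  then (!fan || hot || key) forces fan = False.
  then (alarm || hot || light) forces light = True.
  then (!cache || !light) forces cache = False.
All clauses satisfied.

heat = False; key = False; net = False; hot = False; idle = True; cache = False; alarm = False; fan = False; light = True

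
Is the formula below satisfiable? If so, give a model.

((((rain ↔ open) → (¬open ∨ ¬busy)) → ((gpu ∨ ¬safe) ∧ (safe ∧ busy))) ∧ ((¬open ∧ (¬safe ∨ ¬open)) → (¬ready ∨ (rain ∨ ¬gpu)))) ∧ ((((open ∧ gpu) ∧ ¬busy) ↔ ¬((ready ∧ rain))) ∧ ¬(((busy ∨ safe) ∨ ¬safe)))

The conjunct ¬(((busy ∨ safe) ∨ ¬safe)) is unsatisfiable on its own:
  busy=F, safe=F: evaluates to False.
  busy=F, safe=T: evaluates to False.
  busy=T, safe=F: evaluates to False.
  busy=T, safe=T: evaluates to False.
So the whole conjunction is unsatisfiable.

Unsatisfiable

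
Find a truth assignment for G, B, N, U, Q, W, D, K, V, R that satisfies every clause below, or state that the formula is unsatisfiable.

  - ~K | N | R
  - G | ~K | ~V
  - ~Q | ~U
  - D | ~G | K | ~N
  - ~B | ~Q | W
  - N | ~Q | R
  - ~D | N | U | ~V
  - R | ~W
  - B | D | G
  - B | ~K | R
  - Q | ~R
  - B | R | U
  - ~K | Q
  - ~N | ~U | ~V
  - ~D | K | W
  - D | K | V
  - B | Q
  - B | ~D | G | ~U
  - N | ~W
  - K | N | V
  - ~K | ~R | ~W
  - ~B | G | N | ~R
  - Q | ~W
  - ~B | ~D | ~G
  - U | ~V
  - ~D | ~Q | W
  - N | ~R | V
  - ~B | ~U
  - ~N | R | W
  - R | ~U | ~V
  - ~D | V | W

G=F, B=T, N=T, U=F, Q=T, W=T, D=T, K=F, V=F, R=T

Set G = False.
Set B = True.
  then (~B | ~U) forces U = False.
  then (U | ~V) forces V = False.
Try N = False:
  (N | ~W) forces W = False.
  (~B | ~Q | W) forces Q = False.
  (Q | ~R) forces R = False.
  (~K | N | R) forces K = False.
  clause (K | N | V) is falsified — backtrack.
So N = True.
Set Q = True.
  then (~B | ~Q | W) forces W = True.
  then (R | ~W) forces R = True.
  then (~K | ~R | ~W) forces K = False.
  then (D | K | V) forces D = True.
All clauses satisfied.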